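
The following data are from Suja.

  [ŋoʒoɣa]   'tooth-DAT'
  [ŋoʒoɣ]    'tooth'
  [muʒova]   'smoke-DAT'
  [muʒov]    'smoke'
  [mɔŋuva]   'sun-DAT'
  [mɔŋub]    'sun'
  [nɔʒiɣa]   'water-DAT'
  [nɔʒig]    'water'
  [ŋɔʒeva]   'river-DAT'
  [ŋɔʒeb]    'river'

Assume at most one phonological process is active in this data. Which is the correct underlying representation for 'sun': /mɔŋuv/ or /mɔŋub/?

/mɔŋub/

The root 'sun' surfaces as [mɔŋuva] and [mɔŋub], with a stem-final [v] ~ [b] alternation.
If /v/ were underlying and a rule turned it into [b] in isolation, 'smoke' would also alternate; but it has [v] in both [muʒova] and [muʒov].
So /b/ is underlying, and a rule of intervocalic spirantization — voiced stops become fricatives between vowels — gives [v].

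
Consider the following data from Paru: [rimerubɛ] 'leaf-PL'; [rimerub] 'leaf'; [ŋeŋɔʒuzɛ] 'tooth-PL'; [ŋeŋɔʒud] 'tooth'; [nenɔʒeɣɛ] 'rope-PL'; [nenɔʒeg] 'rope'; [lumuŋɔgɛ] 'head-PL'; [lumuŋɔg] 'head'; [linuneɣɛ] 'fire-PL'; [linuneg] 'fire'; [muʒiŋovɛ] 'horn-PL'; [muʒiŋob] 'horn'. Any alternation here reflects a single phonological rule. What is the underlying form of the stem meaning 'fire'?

/linuneɣ/

'fire' shows [ɣ] ~ [g] at the end of the stem ([linuneɣɛ] vs [linuneg]).
But 'head' keeps [g] in both environments ([lumuŋɔgɛ], [lumuŋɔg]), so there is no rule changing /g/ to [ɣ] before the PL suffix.
The underlying segment must be /ɣ/; voiced fricatives become stops word-finally, yielding [g] there.
Hence 'fire' is /linuneɣ/ underlyingly.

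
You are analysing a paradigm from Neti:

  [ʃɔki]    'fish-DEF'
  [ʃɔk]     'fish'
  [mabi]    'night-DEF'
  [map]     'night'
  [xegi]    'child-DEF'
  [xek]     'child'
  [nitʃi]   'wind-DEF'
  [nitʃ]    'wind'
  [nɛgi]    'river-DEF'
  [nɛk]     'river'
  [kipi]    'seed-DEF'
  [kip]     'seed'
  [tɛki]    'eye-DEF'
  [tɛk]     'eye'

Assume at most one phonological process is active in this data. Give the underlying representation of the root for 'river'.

The stem for 'river' ends in [g] in [nɛgi] but [k] in [nɛk].
Compare 'fish', with invariant [k] in [ʃɔki] and [ʃɔk]: an analysis with underlying /k/ and a rule producing [g] before the DEF suffix would wrongly predict alternation here too.
The alternation reflects word-final obstruent devoicing: voiced obstruents become voiceless word-finally. /g/ is underlying.

/nɛg/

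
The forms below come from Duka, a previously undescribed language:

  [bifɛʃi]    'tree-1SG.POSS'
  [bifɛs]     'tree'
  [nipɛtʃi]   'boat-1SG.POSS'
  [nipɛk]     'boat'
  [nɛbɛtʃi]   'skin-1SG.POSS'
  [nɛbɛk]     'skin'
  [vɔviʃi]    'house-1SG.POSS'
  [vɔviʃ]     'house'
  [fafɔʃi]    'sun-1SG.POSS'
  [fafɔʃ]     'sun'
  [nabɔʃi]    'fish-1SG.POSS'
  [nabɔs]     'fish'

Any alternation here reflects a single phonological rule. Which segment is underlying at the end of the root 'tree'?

In [bifɛʃi] and [bifɛs] the final segment of 'tree' alternates: [ʃ] ~ [s].
The stem 'house' ([vɔviʃi], [vɔviʃ]) shows [ʃ] unchanged in both environments, so [ʃ] cannot be basic with [s] derived in isolation.
So /s/ is underlying, and a rule of palatalization before a front vowel — /k/ and /s/ become palato-alveolar [tʃ] and [ʃ] before a front vowel — gives [ʃ].

/s/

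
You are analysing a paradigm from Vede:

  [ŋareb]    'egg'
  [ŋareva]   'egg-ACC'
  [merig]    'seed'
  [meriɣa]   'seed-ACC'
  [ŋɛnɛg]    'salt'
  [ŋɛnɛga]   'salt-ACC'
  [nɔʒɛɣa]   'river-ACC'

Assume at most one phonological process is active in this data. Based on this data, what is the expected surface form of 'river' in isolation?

'seed' shows [g] ~ [ɣ] at the end of the stem ([merig] vs [meriɣa]).
The stem 'salt' ([ŋɛnɛg], [ŋɛnɛga]) shows [g] unchanged in both environments, so [g] cannot be basic with [ɣ] derived before the ACC suffix.
The underlying segment must be /ɣ/; voiced fricatives become stops word-finally, yielding [g] there.
The one attested form of 'river', [nɔʒɛɣa], shows underlying /nɔʒɛɣ/. Applying the same rule word-finally gives [nɔʒɛg].

[nɔʒɛg]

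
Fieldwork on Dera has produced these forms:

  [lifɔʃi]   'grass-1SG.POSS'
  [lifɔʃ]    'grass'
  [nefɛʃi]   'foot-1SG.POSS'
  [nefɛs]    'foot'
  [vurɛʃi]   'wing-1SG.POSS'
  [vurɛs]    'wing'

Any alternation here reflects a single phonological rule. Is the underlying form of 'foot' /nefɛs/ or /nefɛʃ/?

In [nefɛʃi] and [nefɛs] the final segment of 'foot' alternates: [ʃ] ~ [s].
If /ʃ/ were underlying and a rule turned it into [s] in isolation, 'grass' would also alternate; but it has [ʃ] in both [lifɔʃi] and [lifɔʃ].
The underlying segment must be /s/; /s/ becomes palato-alveolar [ʃ] before a front vowel, yielding [ʃ] there.

/nefɛs/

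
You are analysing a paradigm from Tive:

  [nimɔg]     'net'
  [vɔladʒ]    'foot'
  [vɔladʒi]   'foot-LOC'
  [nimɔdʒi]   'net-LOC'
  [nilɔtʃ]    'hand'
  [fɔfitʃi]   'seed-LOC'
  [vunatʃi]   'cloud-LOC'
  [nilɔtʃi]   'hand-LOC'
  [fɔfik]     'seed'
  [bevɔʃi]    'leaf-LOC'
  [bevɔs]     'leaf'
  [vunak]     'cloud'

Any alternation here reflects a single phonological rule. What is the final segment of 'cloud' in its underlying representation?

In [vunak] and [vunatʃi] the final segment of 'cloud' alternates: [k] ~ [tʃ].
The stem 'hand' ([nilɔtʃ], [nilɔtʃi]) shows [tʃ] unchanged in both environments, so [tʃ] cannot be basic with [k] derived in isolation.
Therefore /k/ is basic and [tʃ] is derived by palatalization before a front vowel (/k/, /g/ and /s/ become palato-alveolar [tʃ], [dʒ] and [ʃ] before a front vowel).

/k/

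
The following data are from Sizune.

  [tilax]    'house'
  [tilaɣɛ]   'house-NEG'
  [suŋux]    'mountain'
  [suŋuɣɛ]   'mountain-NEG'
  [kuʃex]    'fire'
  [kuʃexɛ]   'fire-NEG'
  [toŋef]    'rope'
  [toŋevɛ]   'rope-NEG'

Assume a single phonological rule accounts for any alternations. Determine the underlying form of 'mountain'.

The stem for 'mountain' ends in [x] in [suŋux] but [ɣ] in [suŋuɣɛ].
The stem 'fire' ([kuʃex], [kuʃexɛ]) shows [x] unchanged in both environments, so [x] cannot be basic with [ɣ] derived before the NEG suffix.
Therefore /ɣ/ is basic and [x] is derived by word-final obstruent devoicing (voiced obstruents become voiceless word-finally).

/suŋuɣ/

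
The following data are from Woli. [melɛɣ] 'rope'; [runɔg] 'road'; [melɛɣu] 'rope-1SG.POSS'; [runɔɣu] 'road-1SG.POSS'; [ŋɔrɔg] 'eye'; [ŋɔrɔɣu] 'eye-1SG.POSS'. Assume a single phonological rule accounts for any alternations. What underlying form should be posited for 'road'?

In [runɔg] and [runɔɣu] the final segment of 'road' alternates: [g] ~ [ɣ].
If /ɣ/ were underlying and a rule turned it into [g] in isolation, 'rope' would also alternate; but it has [ɣ] in both [melɛɣ] and [melɛɣu].
The alternation reflects intervocalic spirantization: voiced stops become fricatives between vowels. /g/ is underlying.

/runɔg/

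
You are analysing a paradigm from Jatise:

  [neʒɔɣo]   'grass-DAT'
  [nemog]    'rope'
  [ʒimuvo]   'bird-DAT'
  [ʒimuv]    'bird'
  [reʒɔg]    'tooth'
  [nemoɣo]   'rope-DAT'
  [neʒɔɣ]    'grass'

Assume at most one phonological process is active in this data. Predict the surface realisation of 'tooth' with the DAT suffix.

[reʒɔɣo]

The root 'rope' surfaces as [nemoɣo] and [nemog], with a stem-final [ɣ] ~ [g] alternation.
If /ɣ/ were underlying and a rule turned it into [g] in isolation, 'grass' would also alternate; but it has [ɣ] in both [neʒɔɣo] and [neʒɔɣ].
The underlying segment must be /g/; voiced stops become fricatives between vowels, yielding [ɣ] there.
The one attested form of 'tooth', [reʒɔg], shows underlying /reʒɔg/. Applying the same rule between vowels gives [reʒɔɣo].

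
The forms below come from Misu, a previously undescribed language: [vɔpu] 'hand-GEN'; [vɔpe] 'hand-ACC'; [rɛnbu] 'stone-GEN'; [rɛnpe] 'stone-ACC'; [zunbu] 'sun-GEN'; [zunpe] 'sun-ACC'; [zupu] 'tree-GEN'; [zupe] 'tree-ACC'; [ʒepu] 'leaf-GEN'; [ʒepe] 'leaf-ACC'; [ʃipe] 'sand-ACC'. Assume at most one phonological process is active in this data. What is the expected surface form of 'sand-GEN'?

The GEN suffix surfaces as [-bu] and [-pu], depending on the final segment of the stem.
The ACC suffix, which begins with [p], is invariant after every stem; so [p] is not altered by any rule here.
The GEN suffix is therefore /-bu/ underlyingly, with post-vocalic devoicing: voiced stops become voiceless after a vowel.
After 'sand', which ends in a vowel, the suffix surfaces as [-pu], giving [ʃipu].

[ʃipu]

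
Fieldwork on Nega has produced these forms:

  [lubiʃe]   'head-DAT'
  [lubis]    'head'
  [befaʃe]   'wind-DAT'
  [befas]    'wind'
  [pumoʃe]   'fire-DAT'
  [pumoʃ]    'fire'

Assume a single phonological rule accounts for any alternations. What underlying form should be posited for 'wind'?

The stem for 'wind' ends in [ʃ] in [befaʃe] but [s] in [befas].
Compare 'fire', with invariant [ʃ] in [pumoʃe] and [pumoʃ]: an analysis with underlying /ʃ/ and a rule producing [s] in isolation would wrongly predict alternation here too.
The underlying segment must be /s/; /s/ becomes palato-alveolar [ʃ] before a front vowel, yielding [ʃ] there.
So 'wind' = /befas/.

/befas/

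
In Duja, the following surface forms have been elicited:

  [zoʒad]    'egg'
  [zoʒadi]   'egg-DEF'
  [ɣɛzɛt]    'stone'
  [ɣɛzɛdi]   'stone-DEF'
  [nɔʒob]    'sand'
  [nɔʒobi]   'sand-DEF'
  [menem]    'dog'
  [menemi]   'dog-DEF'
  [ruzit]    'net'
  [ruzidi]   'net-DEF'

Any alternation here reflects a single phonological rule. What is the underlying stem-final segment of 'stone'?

The root 'stone' surfaces as [ɣɛzɛt] and [ɣɛzɛdi], with a stem-final [t] ~ [d] alternation.
The stem 'egg' ([zoʒad], [zoʒadi]) shows [d] unchanged in both environments, so [d] cannot be basic with [t] derived in isolation.
So /t/ is underlying, and a rule of intervocalic voicing — voiceless stops become voiced between vowels — gives [d].

/t/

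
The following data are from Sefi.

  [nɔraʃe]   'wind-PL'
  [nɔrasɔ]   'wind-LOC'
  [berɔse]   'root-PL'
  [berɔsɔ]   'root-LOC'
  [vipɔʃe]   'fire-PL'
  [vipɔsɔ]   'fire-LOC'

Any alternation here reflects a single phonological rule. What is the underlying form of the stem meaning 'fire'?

'fire' shows [ʃ] ~ [s] at the end of the stem ([vipɔʃe] vs [vipɔsɔ]).
If /s/ were underlying and a rule turned it into [ʃ] before the PL suffix, 'root' would also alternate; but it has [s] in both [berɔse] and [berɔsɔ].
Therefore /ʃ/ is basic and [s] is derived by depalatalization (palato-alveolar /ʃ/ becomes [s] when no front vowel follows).
So 'fire' = /vipɔʃ/.

/vipɔʃ/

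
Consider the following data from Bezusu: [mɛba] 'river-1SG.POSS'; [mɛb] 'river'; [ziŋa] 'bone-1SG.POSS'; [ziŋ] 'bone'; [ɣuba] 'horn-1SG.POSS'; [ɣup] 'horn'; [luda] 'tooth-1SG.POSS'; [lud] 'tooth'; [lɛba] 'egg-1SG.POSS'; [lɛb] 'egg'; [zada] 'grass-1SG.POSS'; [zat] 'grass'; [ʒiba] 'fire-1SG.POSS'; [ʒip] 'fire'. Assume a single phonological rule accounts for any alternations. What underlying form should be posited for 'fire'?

/ʒip/

'fire' shows [b] ~ [p] at the end of the stem ([ʒiba] vs [ʒip]).
Compare 'egg', with invariant [b] in [lɛba] and [lɛb]: an analysis with underlying /b/ and a rule producing [p] in isolation would wrongly predict alternation here too.
The alternation reflects intervocalic voicing: voiceless stops become voiced between vowels. /p/ is underlying.
The underlying form of 'fire' is therefore /ʒip/.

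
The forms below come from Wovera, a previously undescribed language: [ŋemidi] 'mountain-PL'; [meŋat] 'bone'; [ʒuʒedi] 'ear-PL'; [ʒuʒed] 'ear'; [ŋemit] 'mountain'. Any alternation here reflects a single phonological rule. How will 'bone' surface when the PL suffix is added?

[meŋadi]

In [ŋemit] and [ŋemidi] the final segment of 'mountain' alternates: [t] ~ [d].
Compare 'ear', with invariant [d] in [ʒuʒed] and [ʒuʒedi]: an analysis with underlying /d/ and a rule producing [t] in isolation would wrongly predict alternation here too.
Therefore /t/ is basic and [d] is derived by intervocalic voicing (voiceless stops become voiced between vowels).
The one attested form of 'bone', [meŋat], shows underlying /meŋat/. Applying the same rule between vowels gives [meŋadi].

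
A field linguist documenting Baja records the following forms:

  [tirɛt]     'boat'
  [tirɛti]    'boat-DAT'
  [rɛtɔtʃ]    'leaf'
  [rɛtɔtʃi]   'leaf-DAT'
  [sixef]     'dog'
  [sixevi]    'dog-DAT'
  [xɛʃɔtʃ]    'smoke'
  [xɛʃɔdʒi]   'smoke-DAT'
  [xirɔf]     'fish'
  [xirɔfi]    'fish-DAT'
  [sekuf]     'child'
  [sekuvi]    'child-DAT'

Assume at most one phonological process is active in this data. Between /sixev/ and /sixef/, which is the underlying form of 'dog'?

/sixev/

The stem for 'dog' ends in [f] in [sixef] but [v] in [sixevi].
If /f/ were underlying and a rule turned it into [v] before the DAT suffix, 'fish' would also alternate; but it has [f] in both [xirɔf] and [xirɔfi].
The underlying segment must be /v/; voiced obstruents become voiceless word-finally, yielding [f] there.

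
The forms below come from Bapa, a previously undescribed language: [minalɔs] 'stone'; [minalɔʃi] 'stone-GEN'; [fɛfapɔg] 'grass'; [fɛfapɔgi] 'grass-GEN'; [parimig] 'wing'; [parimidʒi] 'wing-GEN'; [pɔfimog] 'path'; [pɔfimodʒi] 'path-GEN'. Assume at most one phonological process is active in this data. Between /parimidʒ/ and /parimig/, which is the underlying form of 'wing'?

The root 'wing' surfaces as [parimig] and [parimidʒi], with a stem-final [g] ~ [dʒ] alternation.
Compare 'grass', with invariant [g] in [fɛfapɔg] and [fɛfapɔgi]: an analysis with underlying /g/ and a rule producing [dʒ] before the GEN suffix would wrongly predict alternation here too.
So /dʒ/ is underlying, and a rule of depalatalization — palato-alveolar /dʒ/ and /ʃ/ become [g] and [s] when no front vowel follows — gives [g].

/parimidʒ/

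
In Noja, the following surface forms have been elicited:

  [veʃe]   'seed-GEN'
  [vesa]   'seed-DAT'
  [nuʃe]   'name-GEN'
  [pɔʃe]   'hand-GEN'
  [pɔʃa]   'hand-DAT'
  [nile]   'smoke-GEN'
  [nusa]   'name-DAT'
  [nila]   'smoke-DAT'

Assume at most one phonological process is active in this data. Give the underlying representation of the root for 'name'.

/nus/

'name' shows [s] ~ [ʃ] at the end of the stem ([nusa] vs [nuʃe]).
But 'hand' keeps [ʃ] in both environments ([pɔʃa], [pɔʃe]), so there is no rule changing /ʃ/ to [s] before the DAT suffix.
The alternation reflects palatalization before a front vowel: /s/ becomes palato-alveolar [ʃ] before a front vowel. /s/ is underlying.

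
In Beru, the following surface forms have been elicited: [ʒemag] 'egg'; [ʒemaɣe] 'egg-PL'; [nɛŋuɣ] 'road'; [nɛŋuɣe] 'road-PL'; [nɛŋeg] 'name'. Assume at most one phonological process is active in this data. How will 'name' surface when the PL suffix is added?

The stem for 'egg' ends in [g] in [ʒemag] but [ɣ] in [ʒemaɣe].
But 'road' keeps [ɣ] in both environments ([nɛŋuɣ], [nɛŋuɣe]), so there is no rule changing /ɣ/ to [g] in isolation.
The alternation reflects intervocalic spirantization: voiced stops become fricatives between vowels. /g/ is underlying.
From [nɛŋeg] the stem 'name' is /nɛŋeg/; between vowels this yields [nɛŋeɣe].

[nɛŋeɣe]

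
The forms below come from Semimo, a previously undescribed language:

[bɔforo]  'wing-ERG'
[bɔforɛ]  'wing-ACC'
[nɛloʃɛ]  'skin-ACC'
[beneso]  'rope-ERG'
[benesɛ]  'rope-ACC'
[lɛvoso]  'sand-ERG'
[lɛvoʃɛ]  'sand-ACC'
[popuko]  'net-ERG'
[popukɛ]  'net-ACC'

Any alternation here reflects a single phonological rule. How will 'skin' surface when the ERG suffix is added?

[nɛloso]

'sand' shows [s] ~ [ʃ] at the end of the stem ([lɛvoso] vs [lɛvoʃɛ]).
The stem 'rope' ([beneso], [benesɛ]) shows [s] unchanged in both environments, so [s] cannot be basic with [ʃ] derived before the ACC suffix.
The alternation reflects depalatalization: palato-alveolar /ʃ/ becomes [s] when no front vowel follows. /ʃ/ is underlying.
From [nɛloʃɛ] the stem 'skin' is /nɛloʃ/; when no front vowel follows this yields [nɛloso].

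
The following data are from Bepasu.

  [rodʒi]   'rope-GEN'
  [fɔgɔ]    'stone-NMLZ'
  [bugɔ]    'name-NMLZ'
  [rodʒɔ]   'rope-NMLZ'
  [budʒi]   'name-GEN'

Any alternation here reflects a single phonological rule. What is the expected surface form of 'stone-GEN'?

In [bugɔ] and [budʒi] the final segment of 'name' alternates: [g] ~ [dʒ].
Compare 'rope', with invariant [dʒ] in [rodʒɔ] and [rodʒi]: an analysis with underlying /dʒ/ and a rule producing [g] before the NMLZ suffix would wrongly predict alternation here too.
The alternation reflects palatalization before a front vowel: /g/ becomes palato-alveolar [dʒ] before a front vowel. /g/ is underlying.
From [fɔgɔ] the stem 'stone' is /fɔg/; before a front vowel this yields [fɔdʒi].

[fɔdʒi]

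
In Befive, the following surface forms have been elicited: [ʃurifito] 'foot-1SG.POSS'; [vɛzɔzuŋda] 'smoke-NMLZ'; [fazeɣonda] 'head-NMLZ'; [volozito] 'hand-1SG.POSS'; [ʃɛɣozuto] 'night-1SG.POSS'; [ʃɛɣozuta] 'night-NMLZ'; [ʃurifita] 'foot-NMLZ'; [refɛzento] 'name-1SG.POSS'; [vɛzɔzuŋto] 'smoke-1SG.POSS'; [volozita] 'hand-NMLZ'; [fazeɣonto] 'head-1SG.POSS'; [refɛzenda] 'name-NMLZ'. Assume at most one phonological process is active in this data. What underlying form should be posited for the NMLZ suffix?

The NMLZ suffix surfaces as [-da] and [-ta], depending on the final segment of the stem.
The 1SG.POSS suffix, which begins with [t], is invariant after every stem; so [t] is not altered by any rule here.
So the underlying form is /-da/, and voiced stops become voiceless after a vowel.

/-da/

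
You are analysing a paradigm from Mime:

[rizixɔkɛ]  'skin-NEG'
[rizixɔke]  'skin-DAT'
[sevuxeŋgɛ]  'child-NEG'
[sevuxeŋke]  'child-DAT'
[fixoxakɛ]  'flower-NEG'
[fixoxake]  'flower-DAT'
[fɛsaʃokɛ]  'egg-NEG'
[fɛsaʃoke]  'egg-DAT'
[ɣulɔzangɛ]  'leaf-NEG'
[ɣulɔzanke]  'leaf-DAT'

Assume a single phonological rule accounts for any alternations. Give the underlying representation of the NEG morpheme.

The NEG morpheme has two allomorphs, [-gɛ] and [-kɛ].
By contrast the DAT suffix keeps its initial [k] throughout — that segment must be underlying.
So the underlying form is /-gɛ/, and voiced stops become voiceless after a vowel.

/-gɛ/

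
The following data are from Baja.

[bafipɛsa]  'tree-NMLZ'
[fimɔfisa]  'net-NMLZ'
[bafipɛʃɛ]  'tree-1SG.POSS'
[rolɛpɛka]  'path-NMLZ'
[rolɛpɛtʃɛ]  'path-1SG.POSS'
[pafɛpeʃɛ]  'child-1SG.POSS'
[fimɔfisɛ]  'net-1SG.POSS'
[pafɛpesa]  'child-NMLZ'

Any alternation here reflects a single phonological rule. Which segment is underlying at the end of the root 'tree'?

The root 'tree' surfaces as [bafipɛsa] and [bafipɛʃɛ], with a stem-final [s] ~ [ʃ] alternation.
But 'net' keeps [s] in both environments ([fimɔfisa], [fimɔfisɛ]), so there is no rule changing /s/ to [ʃ] before the 1SG.POSS suffix.
The alternation reflects depalatalization: palato-alveolar /tʃ/ and /ʃ/ become [k] and [s] when no front vowel follows. /ʃ/ is underlying.

/ʃ/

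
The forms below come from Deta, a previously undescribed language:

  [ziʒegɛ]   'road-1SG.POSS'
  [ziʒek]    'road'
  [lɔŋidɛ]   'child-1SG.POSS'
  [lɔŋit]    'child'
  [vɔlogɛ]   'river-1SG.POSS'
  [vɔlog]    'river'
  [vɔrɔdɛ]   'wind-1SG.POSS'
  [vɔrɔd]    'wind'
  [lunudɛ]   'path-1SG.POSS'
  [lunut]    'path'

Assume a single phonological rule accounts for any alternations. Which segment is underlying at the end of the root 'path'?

In [lunudɛ] and [lunut] the final segment of 'path' alternates: [d] ~ [t].
If /d/ were underlying and a rule turned it into [t] in isolation, 'wind' would also alternate; but it has [d] in both [vɔrɔdɛ] and [vɔrɔd].
The underlying segment must be /t/; voiceless stops become voiced between vowels, yielding [d] there.

/t/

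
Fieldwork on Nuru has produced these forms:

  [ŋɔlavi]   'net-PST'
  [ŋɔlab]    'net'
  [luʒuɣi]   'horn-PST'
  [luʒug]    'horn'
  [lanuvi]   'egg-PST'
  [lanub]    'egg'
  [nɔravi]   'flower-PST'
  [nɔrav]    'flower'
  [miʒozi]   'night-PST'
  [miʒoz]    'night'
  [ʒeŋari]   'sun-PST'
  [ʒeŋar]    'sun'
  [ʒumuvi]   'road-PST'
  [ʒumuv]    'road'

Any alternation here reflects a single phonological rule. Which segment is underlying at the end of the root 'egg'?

/b/

'egg' shows [v] ~ [b] at the end of the stem ([lanuvi] vs [lanub]).
But 'flower' keeps [v] in both environments ([nɔravi], [nɔrav]), so there is no rule changing /v/ to [b] in isolation.
So /b/ is underlying, and a rule of intervocalic spirantization — voiced stops become fricatives between vowels — gives [v].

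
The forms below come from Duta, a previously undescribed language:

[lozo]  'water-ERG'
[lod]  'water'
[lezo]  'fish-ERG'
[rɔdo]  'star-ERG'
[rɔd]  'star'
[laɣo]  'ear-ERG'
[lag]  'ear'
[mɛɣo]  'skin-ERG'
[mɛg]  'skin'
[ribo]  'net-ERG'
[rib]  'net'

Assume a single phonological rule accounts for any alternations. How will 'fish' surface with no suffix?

[led]

In [lozo] and [lod] the final segment of 'water' alternates: [z] ~ [d].
But 'star' keeps [d] in both environments ([rɔdo], [rɔd]), so there is no rule changing /d/ to [z] before the ERG suffix.
The underlying segment must be /z/; voiced fricatives become stops word-finally, yielding [d] there.
The one attested form of 'fish', [lezo], shows underlying /lez/. Applying the same rule word-finally gives [led].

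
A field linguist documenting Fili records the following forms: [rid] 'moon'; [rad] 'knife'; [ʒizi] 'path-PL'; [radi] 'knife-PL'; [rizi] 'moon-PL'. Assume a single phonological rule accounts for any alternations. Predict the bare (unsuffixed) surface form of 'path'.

In [rizi] and [rid] the final segment of 'moon' alternates: [z] ~ [d].
But 'knife' keeps [d] in both environments ([radi], [rad]), so there is no rule changing /d/ to [z] before the PL suffix.
Therefore /z/ is basic and [d] is derived by word-final hardening (voiced fricatives become stops word-finally).
From [ʒizi] the stem 'path' is /ʒiz/; word-finally this yields [ʒid].

[ʒid]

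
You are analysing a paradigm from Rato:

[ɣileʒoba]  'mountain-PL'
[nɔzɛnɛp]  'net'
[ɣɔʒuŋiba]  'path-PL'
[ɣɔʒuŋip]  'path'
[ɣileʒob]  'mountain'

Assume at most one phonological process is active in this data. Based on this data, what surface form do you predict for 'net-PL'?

[nɔzɛnɛba]

The stem for 'path' ends in [p] in [ɣɔʒuŋip] but [b] in [ɣɔʒuŋiba].
If /b/ were underlying and a rule turned it into [p] in isolation, 'mountain' would also alternate; but it has [b] in both [ɣileʒob] and [ɣileʒoba].
So /p/ is underlying, and a rule of intervocalic voicing — voiceless stops become voiced between vowels — gives [b].
From [nɔzɛnɛp] the stem 'net' is /nɔzɛnɛp/; between vowels this yields [nɔzɛnɛba].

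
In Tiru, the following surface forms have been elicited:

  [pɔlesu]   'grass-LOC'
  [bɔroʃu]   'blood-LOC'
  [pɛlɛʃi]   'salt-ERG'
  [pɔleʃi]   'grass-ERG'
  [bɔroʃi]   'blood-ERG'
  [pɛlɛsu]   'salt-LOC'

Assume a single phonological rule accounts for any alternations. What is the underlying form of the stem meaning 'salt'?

'salt' shows [s] ~ [ʃ] at the end of the stem ([pɛlɛsu] vs [pɛlɛʃi]).
The stem 'blood' ([bɔroʃu], [bɔroʃi]) shows [ʃ] unchanged in both environments, so [ʃ] cannot be basic with [s] derived before the LOC suffix.
So /s/ is underlying, and a rule of palatalization before a front vowel — /s/ becomes palato-alveolar [ʃ] before a front vowel — gives [ʃ].
So 'salt' = /pɛlɛs/.

/pɛlɛs/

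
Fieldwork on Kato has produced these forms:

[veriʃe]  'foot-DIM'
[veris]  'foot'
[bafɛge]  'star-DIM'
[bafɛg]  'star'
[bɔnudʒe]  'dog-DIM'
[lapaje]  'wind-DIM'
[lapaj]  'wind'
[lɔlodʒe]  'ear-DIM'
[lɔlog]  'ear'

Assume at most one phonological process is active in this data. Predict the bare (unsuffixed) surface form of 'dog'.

'ear' shows [dʒ] ~ [g] at the end of the stem ([lɔlodʒe] vs [lɔlog]).
Compare 'star', with invariant [g] in [bafɛge] and [bafɛg]: an analysis with underlying /g/ and a rule producing [dʒ] before the DIM suffix would wrongly predict alternation here too.
The underlying segment must be /dʒ/; palato-alveolar /dʒ/ and /ʃ/ become [g] and [s] when no front vowel follows, yielding [g] there.
From [bɔnudʒe] the stem 'dog' is /bɔnudʒ/; when no front vowel follows this yields [bɔnug].

[bɔnug]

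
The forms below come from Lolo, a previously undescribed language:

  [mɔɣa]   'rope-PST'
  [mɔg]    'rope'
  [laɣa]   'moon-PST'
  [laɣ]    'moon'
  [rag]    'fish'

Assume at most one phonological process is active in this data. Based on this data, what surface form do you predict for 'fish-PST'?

'rope' shows [ɣ] ~ [g] at the end of the stem ([mɔɣa] vs [mɔg]).
The stem 'moon' ([laɣa], [laɣ]) shows [ɣ] unchanged in both environments, so [ɣ] cannot be basic with [g] derived in isolation.
The alternation reflects intervocalic spirantization: voiced stops become fricatives between vowels. /g/ is underlying.
From [rag] the stem 'fish' is /rag/; between vowels this yields [raɣa].

[raɣa]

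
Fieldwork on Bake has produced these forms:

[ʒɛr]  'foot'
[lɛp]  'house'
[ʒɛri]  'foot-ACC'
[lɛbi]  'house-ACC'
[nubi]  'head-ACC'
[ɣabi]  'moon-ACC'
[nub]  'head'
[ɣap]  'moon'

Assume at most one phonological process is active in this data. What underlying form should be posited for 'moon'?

/ɣap/

The root 'moon' surfaces as [ɣap] and [ɣabi], with a stem-final [p] ~ [b] alternation.
But 'head' keeps [b] in both environments ([nub], [nubi]), so there is no rule changing /b/ to [p] in isolation.
The underlying segment must be /p/; voiceless stops become voiced between vowels, yielding [b] there.
Hence 'moon' is /ɣap/ underlyingly.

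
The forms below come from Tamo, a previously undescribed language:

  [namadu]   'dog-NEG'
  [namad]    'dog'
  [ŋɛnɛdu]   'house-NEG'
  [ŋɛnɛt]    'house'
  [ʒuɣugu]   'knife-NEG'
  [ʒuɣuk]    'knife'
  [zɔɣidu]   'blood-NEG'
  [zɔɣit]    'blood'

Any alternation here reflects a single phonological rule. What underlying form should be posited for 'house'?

/ŋɛnɛt/

'house' shows [d] ~ [t] at the end of the stem ([ŋɛnɛdu] vs [ŋɛnɛt]).
But 'dog' keeps [d] in both environments ([namadu], [namad]), so there is no rule changing /d/ to [t] in isolation.
The alternation reflects intervocalic voicing: voiceless stops become voiced between vowels. /t/ is underlying.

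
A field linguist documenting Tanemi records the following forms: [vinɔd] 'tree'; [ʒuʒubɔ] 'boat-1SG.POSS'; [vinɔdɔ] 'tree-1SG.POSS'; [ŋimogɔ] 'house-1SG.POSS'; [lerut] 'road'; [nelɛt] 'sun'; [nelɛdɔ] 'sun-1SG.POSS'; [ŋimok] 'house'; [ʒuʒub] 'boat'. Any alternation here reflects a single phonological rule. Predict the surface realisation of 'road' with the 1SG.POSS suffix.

[lerudɔ]

In [nelɛdɔ] and [nelɛt] the final segment of 'sun' alternates: [d] ~ [t].
If /d/ were underlying and a rule turned it into [t] in isolation, 'tree' would also alternate; but it has [d] in both [vinɔdɔ] and [vinɔd].
The alternation reflects intervocalic voicing: voiceless stops become voiced between vowels. /t/ is underlying.
The one attested form of 'road', [lerut], shows underlying /lerut/. Applying the same rule between vowels gives [lerudɔ].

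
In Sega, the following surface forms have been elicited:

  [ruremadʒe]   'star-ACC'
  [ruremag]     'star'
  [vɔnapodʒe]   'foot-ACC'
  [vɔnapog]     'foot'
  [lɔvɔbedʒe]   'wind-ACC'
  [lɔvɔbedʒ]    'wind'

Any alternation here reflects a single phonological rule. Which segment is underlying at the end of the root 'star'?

/g/

The root 'star' surfaces as [ruremadʒe] and [ruremag], with a stem-final [dʒ] ~ [g] alternation.
But 'wind' keeps [dʒ] in both environments ([lɔvɔbedʒe], [lɔvɔbedʒ]), so there is no rule changing /dʒ/ to [g] in isolation.
Therefore /g/ is basic and [dʒ] is derived by palatalization before a front vowel (/g/ becomes palato-alveolar [dʒ] before a front vowel).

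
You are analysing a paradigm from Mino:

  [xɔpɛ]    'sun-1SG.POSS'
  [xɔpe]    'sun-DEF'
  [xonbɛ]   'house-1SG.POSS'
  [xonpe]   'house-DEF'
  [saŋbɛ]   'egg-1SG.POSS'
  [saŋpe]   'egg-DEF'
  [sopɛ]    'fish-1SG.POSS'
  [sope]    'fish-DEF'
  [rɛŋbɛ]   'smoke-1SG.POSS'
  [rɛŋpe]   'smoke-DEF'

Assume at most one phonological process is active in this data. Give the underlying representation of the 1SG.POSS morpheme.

/-bɛ/

The 1SG.POSS morpheme has two allomorphs, [-bɛ] and [-pɛ].
By contrast the DEF suffix keeps its initial [p] throughout — that segment must be underlying.
The 1SG.POSS suffix is therefore /-bɛ/ underlyingly, with post-vocalic devoicing: voiced stops become voiceless after a vowel.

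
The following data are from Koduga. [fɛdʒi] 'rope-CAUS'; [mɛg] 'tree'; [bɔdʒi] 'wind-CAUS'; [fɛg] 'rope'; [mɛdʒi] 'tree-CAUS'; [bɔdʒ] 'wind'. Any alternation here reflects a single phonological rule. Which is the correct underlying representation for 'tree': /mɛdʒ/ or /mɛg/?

/mɛg/

The root 'tree' surfaces as [mɛdʒi] and [mɛg], with a stem-final [dʒ] ~ [g] alternation.
If /dʒ/ were underlying and a rule turned it into [g] in isolation, 'wind' would also alternate; but it has [dʒ] in both [bɔdʒi] and [bɔdʒ].
Therefore /g/ is basic and [dʒ] is derived by palatalization before a front vowel (/g/ becomes palato-alveolar [dʒ] before a front vowel).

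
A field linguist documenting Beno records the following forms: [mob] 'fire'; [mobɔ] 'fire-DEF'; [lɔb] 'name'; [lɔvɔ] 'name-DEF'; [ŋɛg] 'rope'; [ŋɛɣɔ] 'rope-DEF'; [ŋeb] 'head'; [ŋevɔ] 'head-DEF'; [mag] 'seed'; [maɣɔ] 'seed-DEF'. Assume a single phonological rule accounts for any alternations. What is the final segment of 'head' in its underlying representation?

/v/

'head' shows [b] ~ [v] at the end of the stem ([ŋeb] vs [ŋevɔ]).
The stem 'fire' ([mob], [mobɔ]) shows [b] unchanged in both environments, so [b] cannot be basic with [v] derived before the DEF suffix.
So /v/ is underlying, and a rule of word-final hardening — voiced fricatives become stops word-finally — gives [b].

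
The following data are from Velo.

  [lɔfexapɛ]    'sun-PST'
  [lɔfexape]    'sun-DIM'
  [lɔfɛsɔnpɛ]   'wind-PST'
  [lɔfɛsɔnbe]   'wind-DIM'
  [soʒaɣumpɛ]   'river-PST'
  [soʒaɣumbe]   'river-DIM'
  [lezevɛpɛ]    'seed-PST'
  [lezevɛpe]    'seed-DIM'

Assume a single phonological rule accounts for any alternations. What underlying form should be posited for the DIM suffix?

The DIM suffix surfaces as [-be] and [-pe], depending on the final segment of the stem.
The PST suffix, which begins with [p], is invariant after every stem; so [p] is not altered by any rule here.
The DIM suffix is therefore /-be/ underlyingly, with post-vocalic devoicing: voiced stops become voiceless after a vowel.

/-be/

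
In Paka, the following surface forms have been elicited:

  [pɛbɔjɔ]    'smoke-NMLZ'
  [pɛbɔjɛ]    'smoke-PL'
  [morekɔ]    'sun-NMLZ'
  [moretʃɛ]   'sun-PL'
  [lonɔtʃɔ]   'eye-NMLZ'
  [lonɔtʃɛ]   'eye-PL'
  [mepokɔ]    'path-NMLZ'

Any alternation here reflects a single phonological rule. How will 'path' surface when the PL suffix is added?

[mepotʃɛ]

'sun' shows [k] ~ [tʃ] at the end of the stem ([morekɔ] vs [moretʃɛ]).
The stem 'eye' ([lonɔtʃɔ], [lonɔtʃɛ]) shows [tʃ] unchanged in both environments, so [tʃ] cannot be basic with [k] derived before the NMLZ suffix.
Therefore /k/ is basic and [tʃ] is derived by palatalization before a front vowel (/k/ becomes palato-alveolar [tʃ] before a front vowel).
From [mepokɔ] the stem 'path' is /mepok/; before a front vowel this yields [mepotʃɛ].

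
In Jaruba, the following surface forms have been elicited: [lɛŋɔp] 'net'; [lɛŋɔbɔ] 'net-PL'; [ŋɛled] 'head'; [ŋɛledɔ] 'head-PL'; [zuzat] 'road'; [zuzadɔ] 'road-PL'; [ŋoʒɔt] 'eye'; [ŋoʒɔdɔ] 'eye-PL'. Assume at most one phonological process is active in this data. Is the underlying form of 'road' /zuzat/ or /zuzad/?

/zuzat/

'road' shows [t] ~ [d] at the end of the stem ([zuzat] vs [zuzadɔ]).
The stem 'head' ([ŋɛled], [ŋɛledɔ]) shows [d] unchanged in both environments, so [d] cannot be basic with [t] derived in isolation.
Therefore /t/ is basic and [d] is derived by intervocalic voicing (voiceless stops become voiced between vowels).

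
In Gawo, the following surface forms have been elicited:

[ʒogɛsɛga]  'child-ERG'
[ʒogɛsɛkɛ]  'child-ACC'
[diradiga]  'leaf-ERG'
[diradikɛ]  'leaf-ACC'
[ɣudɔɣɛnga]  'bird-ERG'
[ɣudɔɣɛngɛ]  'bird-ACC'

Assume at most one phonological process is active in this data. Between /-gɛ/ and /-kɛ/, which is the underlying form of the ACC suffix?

The ACC morpheme has two allomorphs, [-gɛ] and [-kɛ].
The ERG suffix, which begins with [g], is invariant after every stem; so [g] is not altered by any rule here.
The ACC suffix is therefore /-kɛ/ underlyingly, with post-nasal voicing: voiceless stops become voiced after a nasal.

/-kɛ/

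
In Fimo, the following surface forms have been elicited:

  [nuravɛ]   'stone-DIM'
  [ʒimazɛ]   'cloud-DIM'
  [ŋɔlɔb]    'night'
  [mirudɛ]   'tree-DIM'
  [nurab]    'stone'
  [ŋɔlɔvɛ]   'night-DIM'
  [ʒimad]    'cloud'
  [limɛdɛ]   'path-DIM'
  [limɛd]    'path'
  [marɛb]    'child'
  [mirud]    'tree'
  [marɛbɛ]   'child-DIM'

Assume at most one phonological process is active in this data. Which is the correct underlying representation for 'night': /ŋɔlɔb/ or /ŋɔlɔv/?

In [ŋɔlɔb] and [ŋɔlɔvɛ] the final segment of 'night' alternates: [b] ~ [v].
If /b/ were underlying and a rule turned it into [v] before the DIM suffix, 'child' would also alternate; but it has [b] in both [marɛb] and [marɛbɛ].
The alternation reflects word-final hardening: voiced fricatives become stops word-finally. /v/ is underlying.

/ŋɔlɔv/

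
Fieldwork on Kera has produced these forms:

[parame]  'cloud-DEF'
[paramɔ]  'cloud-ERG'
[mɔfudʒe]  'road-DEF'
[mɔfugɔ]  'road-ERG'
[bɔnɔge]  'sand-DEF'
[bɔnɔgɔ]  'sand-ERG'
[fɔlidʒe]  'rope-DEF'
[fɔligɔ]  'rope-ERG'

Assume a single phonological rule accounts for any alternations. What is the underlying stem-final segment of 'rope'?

The root 'rope' surfaces as [fɔlidʒe] and [fɔligɔ], with a stem-final [dʒ] ~ [g] alternation.
The stem 'sand' ([bɔnɔge], [bɔnɔgɔ]) shows [g] unchanged in both environments, so [g] cannot be basic with [dʒ] derived before the DEF suffix.
Therefore /dʒ/ is basic and [g] is derived by depalatalization (palato-alveolar /dʒ/ becomes [g] when no front vowel follows).

/dʒ/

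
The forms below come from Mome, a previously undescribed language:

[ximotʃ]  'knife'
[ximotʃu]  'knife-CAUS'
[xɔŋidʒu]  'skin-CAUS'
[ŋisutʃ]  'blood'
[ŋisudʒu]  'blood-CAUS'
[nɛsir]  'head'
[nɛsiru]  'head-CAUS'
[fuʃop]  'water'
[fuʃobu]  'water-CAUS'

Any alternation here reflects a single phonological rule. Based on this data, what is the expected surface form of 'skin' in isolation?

[xɔŋitʃ]

The stem for 'blood' ends in [tʃ] in [ŋisutʃ] but [dʒ] in [ŋisudʒu].
The stem 'knife' ([ximotʃ], [ximotʃu]) shows [tʃ] unchanged in both environments, so [tʃ] cannot be basic with [dʒ] derived before the CAUS suffix.
The underlying segment must be /dʒ/; voiced obstruents become voiceless word-finally, yielding [tʃ] there.
From [xɔŋidʒu] the stem 'skin' is /xɔŋidʒ/; word-finally this yields [xɔŋitʃ].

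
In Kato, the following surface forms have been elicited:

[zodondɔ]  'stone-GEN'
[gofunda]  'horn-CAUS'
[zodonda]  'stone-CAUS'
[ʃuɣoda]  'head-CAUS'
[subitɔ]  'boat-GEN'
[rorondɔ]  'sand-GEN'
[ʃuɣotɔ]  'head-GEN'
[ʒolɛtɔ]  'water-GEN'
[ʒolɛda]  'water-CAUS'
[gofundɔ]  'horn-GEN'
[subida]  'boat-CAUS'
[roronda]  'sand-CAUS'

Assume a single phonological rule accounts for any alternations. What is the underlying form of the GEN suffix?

The GEN morpheme has two allomorphs, [-dɔ] and [-tɔ].
By contrast the CAUS suffix keeps its initial [d] throughout — that segment must be underlying.
So the underlying form is /-tɔ/, and voiceless stops become voiced after a nasal.

/-tɔ/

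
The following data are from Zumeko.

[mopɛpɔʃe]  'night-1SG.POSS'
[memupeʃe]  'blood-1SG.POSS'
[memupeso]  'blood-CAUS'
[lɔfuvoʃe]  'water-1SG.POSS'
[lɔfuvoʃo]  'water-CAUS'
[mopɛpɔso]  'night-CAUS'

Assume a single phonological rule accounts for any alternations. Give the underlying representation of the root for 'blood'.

/memupes/

The stem for 'blood' ends in [s] in [memupeso] but [ʃ] in [memupeʃe].
But 'water' keeps [ʃ] in both environments ([lɔfuvoʃo], [lɔfuvoʃe]), so there is no rule changing /ʃ/ to [s] before the CAUS suffix.
Therefore /s/ is basic and [ʃ] is derived by palatalization before a front vowel (/s/ becomes palato-alveolar [ʃ] before a front vowel).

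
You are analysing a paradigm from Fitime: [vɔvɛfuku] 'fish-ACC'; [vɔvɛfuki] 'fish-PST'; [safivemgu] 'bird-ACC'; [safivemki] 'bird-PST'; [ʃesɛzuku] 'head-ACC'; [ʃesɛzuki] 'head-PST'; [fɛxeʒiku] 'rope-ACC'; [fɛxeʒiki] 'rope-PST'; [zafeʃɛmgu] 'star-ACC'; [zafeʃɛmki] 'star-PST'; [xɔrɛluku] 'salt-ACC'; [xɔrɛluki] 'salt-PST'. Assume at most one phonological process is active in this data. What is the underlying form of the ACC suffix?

The ACC morpheme has two allomorphs, [-gu] and [-ku].
By contrast the PST suffix keeps its initial [k] throughout — that segment must be underlying.
So the underlying form is /-gu/, and voiced stops become voiceless after a vowel.

/-gu/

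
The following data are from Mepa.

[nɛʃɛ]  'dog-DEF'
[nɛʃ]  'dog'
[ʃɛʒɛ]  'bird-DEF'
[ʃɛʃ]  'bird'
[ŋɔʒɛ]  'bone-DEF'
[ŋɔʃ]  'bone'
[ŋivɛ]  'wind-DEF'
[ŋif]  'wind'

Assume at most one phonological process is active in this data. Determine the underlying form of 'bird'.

The stem for 'bird' ends in [ʒ] in [ʃɛʒɛ] but [ʃ] in [ʃɛʃ].
The stem 'dog' ([nɛʃɛ], [nɛʃ]) shows [ʃ] unchanged in both environments, so [ʃ] cannot be basic with [ʒ] derived before the DEF suffix.
Therefore /ʒ/ is basic and [ʃ] is derived by word-final obstruent devoicing (voiced obstruents become voiceless word-finally).
The underlying form of 'bird' is therefore /ʃɛʒ/.

/ʃɛʒ/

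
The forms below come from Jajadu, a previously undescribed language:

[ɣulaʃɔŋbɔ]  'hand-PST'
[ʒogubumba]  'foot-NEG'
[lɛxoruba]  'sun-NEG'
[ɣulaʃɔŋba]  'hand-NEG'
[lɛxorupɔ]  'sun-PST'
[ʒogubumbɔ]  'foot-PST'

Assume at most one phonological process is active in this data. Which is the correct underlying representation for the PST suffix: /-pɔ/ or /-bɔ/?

/-pɔ/

The PST morpheme has two allomorphs, [-bɔ] and [-pɔ].
By contrast the NEG suffix keeps its initial [b] throughout — that segment must be underlying.
So the underlying form is /-pɔ/, and voiceless stops become voiced after a nasal.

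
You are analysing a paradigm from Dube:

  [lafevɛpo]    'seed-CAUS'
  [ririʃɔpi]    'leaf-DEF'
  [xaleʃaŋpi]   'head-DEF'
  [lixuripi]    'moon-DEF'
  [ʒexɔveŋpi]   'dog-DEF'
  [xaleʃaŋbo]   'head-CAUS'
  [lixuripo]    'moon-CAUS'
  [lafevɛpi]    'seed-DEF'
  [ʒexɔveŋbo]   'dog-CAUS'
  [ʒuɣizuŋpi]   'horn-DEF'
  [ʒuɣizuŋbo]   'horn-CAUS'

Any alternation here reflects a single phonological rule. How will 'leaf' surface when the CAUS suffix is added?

[ririʃɔpo]

The CAUS morpheme has two allomorphs, [-bo] and [-po].
By contrast the DEF suffix keeps its initial [p] throughout — that segment must be underlying.
The CAUS suffix is therefore /-bo/ underlyingly, with post-vocalic devoicing: voiced stops become voiceless after a vowel.
After 'leaf', which ends in a vowel, the suffix surfaces as [-po], giving [ririʃɔpo].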